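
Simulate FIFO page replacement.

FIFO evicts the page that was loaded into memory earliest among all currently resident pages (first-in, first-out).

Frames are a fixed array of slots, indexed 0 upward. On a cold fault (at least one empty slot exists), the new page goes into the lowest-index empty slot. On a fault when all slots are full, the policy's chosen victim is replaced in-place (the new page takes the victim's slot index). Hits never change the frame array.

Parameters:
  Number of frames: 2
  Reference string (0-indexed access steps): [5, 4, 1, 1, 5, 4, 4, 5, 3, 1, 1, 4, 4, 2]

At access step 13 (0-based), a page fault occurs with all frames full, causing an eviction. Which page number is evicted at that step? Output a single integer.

Answer: 1

Derivation:
Step 0: ref 5 -> FAULT, frames=[5,-]
Step 1: ref 4 -> FAULT, frames=[5,4]
Step 2: ref 1 -> FAULT, evict 5, frames=[1,4]
Step 3: ref 1 -> HIT, frames=[1,4]
Step 4: ref 5 -> FAULT, evict 4, frames=[1,5]
Step 5: ref 4 -> FAULT, evict 1, frames=[4,5]
Step 6: ref 4 -> HIT, frames=[4,5]
Step 7: ref 5 -> HIT, frames=[4,5]
Step 8: ref 3 -> FAULT, evict 5, frames=[4,3]
Step 9: ref 1 -> FAULT, evict 4, frames=[1,3]
Step 10: ref 1 -> HIT, frames=[1,3]
Step 11: ref 4 -> FAULT, evict 3, frames=[1,4]
Step 12: ref 4 -> HIT, frames=[1,4]
Step 13: ref 2 -> FAULT, evict 1, frames=[2,4]
At step 13: evicted page 1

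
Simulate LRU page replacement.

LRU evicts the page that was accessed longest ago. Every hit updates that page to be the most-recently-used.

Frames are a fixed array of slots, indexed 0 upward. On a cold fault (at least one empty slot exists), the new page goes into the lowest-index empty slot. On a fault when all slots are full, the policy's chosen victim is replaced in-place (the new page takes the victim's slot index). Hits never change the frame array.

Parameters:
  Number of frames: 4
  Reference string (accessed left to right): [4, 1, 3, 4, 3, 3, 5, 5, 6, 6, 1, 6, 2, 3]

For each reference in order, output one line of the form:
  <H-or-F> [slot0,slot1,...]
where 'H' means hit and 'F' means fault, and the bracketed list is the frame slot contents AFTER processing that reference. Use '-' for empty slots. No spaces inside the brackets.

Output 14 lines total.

F [4,-,-,-]
F [4,1,-,-]
F [4,1,3,-]
H [4,1,3,-]
H [4,1,3,-]
H [4,1,3,-]
F [4,1,3,5]
H [4,1,3,5]
F [4,6,3,5]
H [4,6,3,5]
F [1,6,3,5]
H [1,6,3,5]
F [1,6,2,5]
F [1,6,2,3]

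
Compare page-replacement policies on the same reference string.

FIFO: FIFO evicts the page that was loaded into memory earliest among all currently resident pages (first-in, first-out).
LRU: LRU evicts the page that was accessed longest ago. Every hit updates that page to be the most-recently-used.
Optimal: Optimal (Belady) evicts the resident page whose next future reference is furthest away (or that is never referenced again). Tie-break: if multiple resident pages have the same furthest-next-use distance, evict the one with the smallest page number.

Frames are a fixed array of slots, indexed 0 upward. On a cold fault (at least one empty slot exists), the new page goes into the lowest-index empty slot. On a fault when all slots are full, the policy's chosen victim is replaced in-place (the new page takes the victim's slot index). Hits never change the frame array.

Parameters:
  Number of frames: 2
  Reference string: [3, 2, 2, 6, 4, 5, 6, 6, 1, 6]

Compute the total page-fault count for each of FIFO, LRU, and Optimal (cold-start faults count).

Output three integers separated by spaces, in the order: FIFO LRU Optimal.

--- FIFO ---
  step 0: ref 3 -> FAULT, frames=[3,-] (faults so far: 1)
  step 1: ref 2 -> FAULT, frames=[3,2] (faults so far: 2)
  step 2: ref 2 -> HIT, frames=[3,2] (faults so far: 2)
  step 3: ref 6 -> FAULT, evict 3, frames=[6,2] (faults so far: 3)
  step 4: ref 4 -> FAULT, evict 2, frames=[6,4] (faults so far: 4)
  step 5: ref 5 -> FAULT, evict 6, frames=[5,4] (faults so far: 5)
  step 6: ref 6 -> FAULT, evict 4, frames=[5,6] (faults so far: 6)
  step 7: ref 6 -> HIT, frames=[5,6] (faults so far: 6)
  step 8: ref 1 -> FAULT, evict 5, frames=[1,6] (faults so far: 7)
  step 9: ref 6 -> HIT, frames=[1,6] (faults so far: 7)
  FIFO total faults: 7
--- LRU ---
  step 0: ref 3 -> FAULT, frames=[3,-] (faults so far: 1)
  step 1: ref 2 -> FAULT, frames=[3,2] (faults so far: 2)
  step 2: ref 2 -> HIT, frames=[3,2] (faults so far: 2)
  step 3: ref 6 -> FAULT, evict 3, frames=[6,2] (faults so far: 3)
  step 4: ref 4 -> FAULT, evict 2, frames=[6,4] (faults so far: 4)
  step 5: ref 5 -> FAULT, evict 6, frames=[5,4] (faults so far: 5)
  step 6: ref 6 -> FAULT, evict 4, frames=[5,6] (faults so far: 6)
  step 7: ref 6 -> HIT, frames=[5,6] (faults so far: 6)
  step 8: ref 1 -> FAULT, evict 5, frames=[1,6] (faults so far: 7)
  step 9: ref 6 -> HIT, frames=[1,6] (faults so far: 7)
  LRU total faults: 7
--- Optimal ---
  step 0: ref 3 -> FAULT, frames=[3,-] (faults so far: 1)
  step 1: ref 2 -> FAULT, frames=[3,2] (faults so far: 2)
  step 2: ref 2 -> HIT, frames=[3,2] (faults so far: 2)
  step 3: ref 6 -> FAULT, evict 2, frames=[3,6] (faults so far: 3)
  step 4: ref 4 -> FAULT, evict 3, frames=[4,6] (faults so far: 4)
  step 5: ref 5 -> FAULT, evict 4, frames=[5,6] (faults so far: 5)
  step 6: ref 6 -> HIT, frames=[5,6] (faults so far: 5)
  step 7: ref 6 -> HIT, frames=[5,6] (faults so far: 5)
  step 8: ref 1 -> FAULT, evict 5, frames=[1,6] (faults so far: 6)
  step 9: ref 6 -> HIT, frames=[1,6] (faults so far: 6)
  Optimal total faults: 6

Answer: 7 7 6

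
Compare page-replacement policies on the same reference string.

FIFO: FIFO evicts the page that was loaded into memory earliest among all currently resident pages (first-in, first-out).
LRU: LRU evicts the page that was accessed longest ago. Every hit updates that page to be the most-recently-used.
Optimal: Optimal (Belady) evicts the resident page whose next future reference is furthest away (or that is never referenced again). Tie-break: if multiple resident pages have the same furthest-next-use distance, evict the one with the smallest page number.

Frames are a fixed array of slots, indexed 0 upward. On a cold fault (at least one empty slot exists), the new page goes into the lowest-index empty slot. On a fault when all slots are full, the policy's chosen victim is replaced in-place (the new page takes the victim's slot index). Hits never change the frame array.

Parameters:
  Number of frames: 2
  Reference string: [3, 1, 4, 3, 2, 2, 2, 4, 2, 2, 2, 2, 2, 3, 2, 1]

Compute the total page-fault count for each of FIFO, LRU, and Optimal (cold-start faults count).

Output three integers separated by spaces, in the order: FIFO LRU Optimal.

Answer: 9 8 6

Derivation:
--- FIFO ---
  step 0: ref 3 -> FAULT, frames=[3,-] (faults so far: 1)
  step 1: ref 1 -> FAULT, frames=[3,1] (faults so far: 2)
  step 2: ref 4 -> FAULT, evict 3, frames=[4,1] (faults so far: 3)
  step 3: ref 3 -> FAULT, evict 1, frames=[4,3] (faults so far: 4)
  step 4: ref 2 -> FAULT, evict 4, frames=[2,3] (faults so far: 5)
  step 5: ref 2 -> HIT, frames=[2,3] (faults so far: 5)
  step 6: ref 2 -> HIT, frames=[2,3] (faults so far: 5)
  step 7: ref 4 -> FAULT, evict 3, frames=[2,4] (faults so far: 6)
  step 8: ref 2 -> HIT, frames=[2,4] (faults so far: 6)
  step 9: ref 2 -> HIT, frames=[2,4] (faults so far: 6)
  step 10: ref 2 -> HIT, frames=[2,4] (faults so far: 6)
  step 11: ref 2 -> HIT, frames=[2,4] (faults so far: 6)
  step 12: ref 2 -> HIT, frames=[2,4] (faults so far: 6)
  step 13: ref 3 -> FAULT, evict 2, frames=[3,4] (faults so far: 7)
  step 14: ref 2 -> FAULT, evict 4, frames=[3,2] (faults so far: 8)
  step 15: ref 1 -> FAULT, evict 3, frames=[1,2] (faults so far: 9)
  FIFO total faults: 9
--- LRU ---
  step 0: ref 3 -> FAULT, frames=[3,-] (faults so far: 1)
  step 1: ref 1 -> FAULT, frames=[3,1] (faults so far: 2)
  step 2: ref 4 -> FAULT, evict 3, frames=[4,1] (faults so far: 3)
  step 3: ref 3 -> FAULT, evict 1, frames=[4,3] (faults so far: 4)
  step 4: ref 2 -> FAULT, evict 4, frames=[2,3] (faults so far: 5)
  step 5: ref 2 -> HIT, frames=[2,3] (faults so far: 5)
  step 6: ref 2 -> HIT, frames=[2,3] (faults so far: 5)
  step 7: ref 4 -> FAULT, evict 3, frames=[2,4] (faults so far: 6)
  step 8: ref 2 -> HIT, frames=[2,4] (faults so far: 6)
  step 9: ref 2 -> HIT, frames=[2,4] (faults so far: 6)
  step 10: ref 2 -> HIT, frames=[2,4] (faults so far: 6)
  step 11: ref 2 -> HIT, frames=[2,4] (faults so far: 6)
  step 12: ref 2 -> HIT, frames=[2,4] (faults so far: 6)
  step 13: ref 3 -> FAULT, evict 4, frames=[2,3] (faults so far: 7)
  step 14: ref 2 -> HIT, frames=[2,3] (faults so far: 7)
  step 15: ref 1 -> FAULT, evict 3, frames=[2,1] (faults so far: 8)
  LRU total faults: 8
--- Optimal ---
  step 0: ref 3 -> FAULT, frames=[3,-] (faults so far: 1)
  step 1: ref 1 -> FAULT, frames=[3,1] (faults so far: 2)
  step 2: ref 4 -> FAULT, evict 1, frames=[3,4] (faults so far: 3)
  step 3: ref 3 -> HIT, frames=[3,4] (faults so far: 3)
  step 4: ref 2 -> FAULT, evict 3, frames=[2,4] (faults so far: 4)
  step 5: ref 2 -> HIT, frames=[2,4] (faults so far: 4)
  step 6: ref 2 -> HIT, frames=[2,4] (faults so far: 4)
  step 7: ref 4 -> HIT, frames=[2,4] (faults so far: 4)
  step 8: ref 2 -> HIT, frames=[2,4] (faults so far: 4)
  step 9: ref 2 -> HIT, frames=[2,4] (faults so far: 4)
  step 10: ref 2 -> HIT, frames=[2,4] (faults so far: 4)
  step 11: ref 2 -> HIT, frames=[2,4] (faults so far: 4)
  step 12: ref 2 -> HIT, frames=[2,4] (faults so far: 4)
  step 13: ref 3 -> FAULT, evict 4, frames=[2,3] (faults so far: 5)
  step 14: ref 2 -> HIT, frames=[2,3] (faults so far: 5)
  step 15: ref 1 -> FAULT, evict 2, frames=[1,3] (faults so far: 6)
  Optimal total faults: 6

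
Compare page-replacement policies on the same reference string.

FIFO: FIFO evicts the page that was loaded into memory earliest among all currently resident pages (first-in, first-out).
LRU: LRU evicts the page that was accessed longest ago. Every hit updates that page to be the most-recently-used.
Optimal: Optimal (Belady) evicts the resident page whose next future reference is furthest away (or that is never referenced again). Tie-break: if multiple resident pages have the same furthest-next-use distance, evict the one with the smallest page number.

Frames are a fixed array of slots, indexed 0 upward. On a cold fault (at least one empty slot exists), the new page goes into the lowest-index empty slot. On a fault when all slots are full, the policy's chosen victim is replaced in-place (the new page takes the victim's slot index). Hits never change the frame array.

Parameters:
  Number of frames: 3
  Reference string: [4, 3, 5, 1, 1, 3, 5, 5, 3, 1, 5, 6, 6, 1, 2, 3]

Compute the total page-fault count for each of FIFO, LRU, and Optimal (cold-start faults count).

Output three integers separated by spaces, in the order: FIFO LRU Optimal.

Answer: 7 7 6

Derivation:
--- FIFO ---
  step 0: ref 4 -> FAULT, frames=[4,-,-] (faults so far: 1)
  step 1: ref 3 -> FAULT, frames=[4,3,-] (faults so far: 2)
  step 2: ref 5 -> FAULT, frames=[4,3,5] (faults so far: 3)
  step 3: ref 1 -> FAULT, evict 4, frames=[1,3,5] (faults so far: 4)
  step 4: ref 1 -> HIT, frames=[1,3,5] (faults so far: 4)
  step 5: ref 3 -> HIT, frames=[1,3,5] (faults so far: 4)
  step 6: ref 5 -> HIT, frames=[1,3,5] (faults so far: 4)
  step 7: ref 5 -> HIT, frames=[1,3,5] (faults so far: 4)
  step 8: ref 3 -> HIT, frames=[1,3,5] (faults so far: 4)
  step 9: ref 1 -> HIT, frames=[1,3,5] (faults so far: 4)
  step 10: ref 5 -> HIT, frames=[1,3,5] (faults so far: 4)
  step 11: ref 6 -> FAULT, evict 3, frames=[1,6,5] (faults so far: 5)
  step 12: ref 6 -> HIT, frames=[1,6,5] (faults so far: 5)
  step 13: ref 1 -> HIT, frames=[1,6,5] (faults so far: 5)
  step 14: ref 2 -> FAULT, evict 5, frames=[1,6,2] (faults so far: 6)
  step 15: ref 3 -> FAULT, evict 1, frames=[3,6,2] (faults so far: 7)
  FIFO total faults: 7
--- LRU ---
  step 0: ref 4 -> FAULT, frames=[4,-,-] (faults so far: 1)
  step 1: ref 3 -> FAULT, frames=[4,3,-] (faults so far: 2)
  step 2: ref 5 -> FAULT, frames=[4,3,5] (faults so far: 3)
  step 3: ref 1 -> FAULT, evict 4, frames=[1,3,5] (faults so far: 4)
  step 4: ref 1 -> HIT, frames=[1,3,5] (faults so far: 4)
  step 5: ref 3 -> HIT, frames=[1,3,5] (faults so far: 4)
  step 6: ref 5 -> HIT, frames=[1,3,5] (faults so far: 4)
  step 7: ref 5 -> HIT, frames=[1,3,5] (faults so far: 4)
  step 8: ref 3 -> HIT, frames=[1,3,5] (faults so far: 4)
  step 9: ref 1 -> HIT, frames=[1,3,5] (faults so far: 4)
  step 10: ref 5 -> HIT, frames=[1,3,5] (faults so far: 4)
  step 11: ref 6 -> FAULT, evict 3, frames=[1,6,5] (faults so far: 5)
  step 12: ref 6 -> HIT, frames=[1,6,5] (faults so far: 5)
  step 13: ref 1 -> HIT, frames=[1,6,5] (faults so far: 5)
  step 14: ref 2 -> FAULT, evict 5, frames=[1,6,2] (faults so far: 6)
  step 15: ref 3 -> FAULT, evict 6, frames=[1,3,2] (faults so far: 7)
  LRU total faults: 7
--- Optimal ---
  step 0: ref 4 -> FAULT, frames=[4,-,-] (faults so far: 1)
  step 1: ref 3 -> FAULT, frames=[4,3,-] (faults so far: 2)
  step 2: ref 5 -> FAULT, frames=[4,3,5] (faults so far: 3)
  step 3: ref 1 -> FAULT, evict 4, frames=[1,3,5] (faults so far: 4)
  step 4: ref 1 -> HIT, frames=[1,3,5] (faults so far: 4)
  step 5: ref 3 -> HIT, frames=[1,3,5] (faults so far: 4)
  step 6: ref 5 -> HIT, frames=[1,3,5] (faults so far: 4)
  step 7: ref 5 -> HIT, frames=[1,3,5] (faults so far: 4)
  step 8: ref 3 -> HIT, frames=[1,3,5] (faults so far: 4)
  step 9: ref 1 -> HIT, frames=[1,3,5] (faults so far: 4)
  step 10: ref 5 -> HIT, frames=[1,3,5] (faults so far: 4)
  step 11: ref 6 -> FAULT, evict 5, frames=[1,3,6] (faults so far: 5)
  step 12: ref 6 -> HIT, frames=[1,3,6] (faults so far: 5)
  step 13: ref 1 -> HIT, frames=[1,3,6] (faults so far: 5)
  step 14: ref 2 -> FAULT, evict 1, frames=[2,3,6] (faults so far: 6)
  step 15: ref 3 -> HIT, frames=[2,3,6] (faults so far: 6)
  Optimal total faults: 6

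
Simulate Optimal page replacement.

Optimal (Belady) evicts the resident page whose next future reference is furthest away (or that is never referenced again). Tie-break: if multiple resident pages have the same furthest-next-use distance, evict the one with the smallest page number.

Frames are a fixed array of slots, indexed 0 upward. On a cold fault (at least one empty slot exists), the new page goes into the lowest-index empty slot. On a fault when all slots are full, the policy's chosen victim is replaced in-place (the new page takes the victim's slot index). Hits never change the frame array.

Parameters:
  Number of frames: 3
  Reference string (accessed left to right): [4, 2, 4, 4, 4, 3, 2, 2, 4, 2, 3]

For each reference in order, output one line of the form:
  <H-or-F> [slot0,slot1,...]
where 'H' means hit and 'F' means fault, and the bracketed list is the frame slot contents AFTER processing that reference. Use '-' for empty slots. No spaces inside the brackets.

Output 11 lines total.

F [4,-,-]
F [4,2,-]
H [4,2,-]
H [4,2,-]
H [4,2,-]
F [4,2,3]
H [4,2,3]
H [4,2,3]
H [4,2,3]
H [4,2,3]
H [4,2,3]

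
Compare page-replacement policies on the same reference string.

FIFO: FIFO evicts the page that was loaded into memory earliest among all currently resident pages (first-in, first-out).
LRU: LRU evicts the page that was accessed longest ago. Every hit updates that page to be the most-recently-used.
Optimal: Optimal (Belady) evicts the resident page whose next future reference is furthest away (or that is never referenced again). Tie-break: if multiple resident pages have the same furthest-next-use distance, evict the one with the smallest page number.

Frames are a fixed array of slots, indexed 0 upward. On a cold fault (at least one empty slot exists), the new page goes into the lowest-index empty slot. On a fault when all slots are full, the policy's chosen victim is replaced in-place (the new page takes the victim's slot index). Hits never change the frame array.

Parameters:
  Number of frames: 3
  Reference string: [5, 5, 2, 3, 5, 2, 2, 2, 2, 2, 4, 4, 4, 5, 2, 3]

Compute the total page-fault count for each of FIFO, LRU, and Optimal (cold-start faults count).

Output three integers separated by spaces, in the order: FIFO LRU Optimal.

Answer: 7 5 5

Derivation:
--- FIFO ---
  step 0: ref 5 -> FAULT, frames=[5,-,-] (faults so far: 1)
  step 1: ref 5 -> HIT, frames=[5,-,-] (faults so far: 1)
  step 2: ref 2 -> FAULT, frames=[5,2,-] (faults so far: 2)
  step 3: ref 3 -> FAULT, frames=[5,2,3] (faults so far: 3)
  step 4: ref 5 -> HIT, frames=[5,2,3] (faults so far: 3)
  step 5: ref 2 -> HIT, frames=[5,2,3] (faults so far: 3)
  step 6: ref 2 -> HIT, frames=[5,2,3] (faults so far: 3)
  step 7: ref 2 -> HIT, frames=[5,2,3] (faults so far: 3)
  step 8: ref 2 -> HIT, frames=[5,2,3] (faults so far: 3)
  step 9: ref 2 -> HIT, frames=[5,2,3] (faults so far: 3)
  step 10: ref 4 -> FAULT, evict 5, frames=[4,2,3] (faults so far: 4)
  step 11: ref 4 -> HIT, frames=[4,2,3] (faults so far: 4)
  step 12: ref 4 -> HIT, frames=[4,2,3] (faults so far: 4)
  step 13: ref 5 -> FAULT, evict 2, frames=[4,5,3] (faults so far: 5)
  step 14: ref 2 -> FAULT, evict 3, frames=[4,5,2] (faults so far: 6)
  step 15: ref 3 -> FAULT, evict 4, frames=[3,5,2] (faults so far: 7)
  FIFO total faults: 7
--- LRU ---
  step 0: ref 5 -> FAULT, frames=[5,-,-] (faults so far: 1)
  step 1: ref 5 -> HIT, frames=[5,-,-] (faults so far: 1)
  step 2: ref 2 -> FAULT, frames=[5,2,-] (faults so far: 2)
  step 3: ref 3 -> FAULT, frames=[5,2,3] (faults so far: 3)
  step 4: ref 5 -> HIT, frames=[5,2,3] (faults so far: 3)
  step 5: ref 2 -> HIT, frames=[5,2,3] (faults so far: 3)
  step 6: ref 2 -> HIT, frames=[5,2,3] (faults so far: 3)
  step 7: ref 2 -> HIT, frames=[5,2,3] (faults so far: 3)
  step 8: ref 2 -> HIT, frames=[5,2,3] (faults so far: 3)
  step 9: ref 2 -> HIT, frames=[5,2,3] (faults so far: 3)
  step 10: ref 4 -> FAULT, evict 3, frames=[5,2,4] (faults so far: 4)
  step 11: ref 4 -> HIT, frames=[5,2,4] (faults so far: 4)
  step 12: ref 4 -> HIT, frames=[5,2,4] (faults so far: 4)
  step 13: ref 5 -> HIT, frames=[5,2,4] (faults so far: 4)
  step 14: ref 2 -> HIT, frames=[5,2,4] (faults so far: 4)
  step 15: ref 3 -> FAULT, evict 4, frames=[5,2,3] (faults so far: 5)
  LRU total faults: 5
--- Optimal ---
  step 0: ref 5 -> FAULT, frames=[5,-,-] (faults so far: 1)
  step 1: ref 5 -> HIT, frames=[5,-,-] (faults so far: 1)
  step 2: ref 2 -> FAULT, frames=[5,2,-] (faults so far: 2)
  step 3: ref 3 -> FAULT, frames=[5,2,3] (faults so far: 3)
  step 4: ref 5 -> HIT, frames=[5,2,3] (faults so far: 3)
  step 5: ref 2 -> HIT, frames=[5,2,3] (faults so far: 3)
  step 6: ref 2 -> HIT, frames=[5,2,3] (faults so far: 3)
  step 7: ref 2 -> HIT, frames=[5,2,3] (faults so far: 3)
  step 8: ref 2 -> HIT, frames=[5,2,3] (faults so far: 3)
  step 9: ref 2 -> HIT, frames=[5,2,3] (faults so far: 3)
  step 10: ref 4 -> FAULT, evict 3, frames=[5,2,4] (faults so far: 4)
  step 11: ref 4 -> HIT, frames=[5,2,4] (faults so far: 4)
  step 12: ref 4 -> HIT, frames=[5,2,4] (faults so far: 4)
  step 13: ref 5 -> HIT, frames=[5,2,4] (faults so far: 4)
  step 14: ref 2 -> HIT, frames=[5,2,4] (faults so far: 4)
  step 15: ref 3 -> FAULT, evict 2, frames=[5,3,4] (faults so far: 5)
  Optimal total faults: 5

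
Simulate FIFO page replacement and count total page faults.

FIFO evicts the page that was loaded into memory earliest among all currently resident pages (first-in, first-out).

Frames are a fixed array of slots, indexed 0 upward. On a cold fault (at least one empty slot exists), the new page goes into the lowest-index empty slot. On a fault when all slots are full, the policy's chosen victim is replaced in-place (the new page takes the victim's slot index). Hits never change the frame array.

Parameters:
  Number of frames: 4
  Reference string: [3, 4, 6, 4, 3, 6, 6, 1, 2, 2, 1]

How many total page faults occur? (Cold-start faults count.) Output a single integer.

Answer: 5

Derivation:
Step 0: ref 3 → FAULT, frames=[3,-,-,-]
Step 1: ref 4 → FAULT, frames=[3,4,-,-]
Step 2: ref 6 → FAULT, frames=[3,4,6,-]
Step 3: ref 4 → HIT, frames=[3,4,6,-]
Step 4: ref 3 → HIT, frames=[3,4,6,-]
Step 5: ref 6 → HIT, frames=[3,4,6,-]
Step 6: ref 6 → HIT, frames=[3,4,6,-]
Step 7: ref 1 → FAULT, frames=[3,4,6,1]
Step 8: ref 2 → FAULT (evict 3), frames=[2,4,6,1]
Step 9: ref 2 → HIT, frames=[2,4,6,1]
Step 10: ref 1 → HIT, frames=[2,4,6,1]
Total faults: 5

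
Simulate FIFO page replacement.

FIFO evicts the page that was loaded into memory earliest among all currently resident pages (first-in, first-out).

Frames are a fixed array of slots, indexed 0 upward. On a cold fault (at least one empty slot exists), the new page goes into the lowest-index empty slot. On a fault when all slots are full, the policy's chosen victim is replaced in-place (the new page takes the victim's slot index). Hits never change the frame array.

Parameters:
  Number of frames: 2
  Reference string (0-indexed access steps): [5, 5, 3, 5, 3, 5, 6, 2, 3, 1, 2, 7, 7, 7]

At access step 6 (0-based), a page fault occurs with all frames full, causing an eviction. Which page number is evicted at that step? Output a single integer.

Answer: 5

Derivation:
Step 0: ref 5 -> FAULT, frames=[5,-]
Step 1: ref 5 -> HIT, frames=[5,-]
Step 2: ref 3 -> FAULT, frames=[5,3]
Step 3: ref 5 -> HIT, frames=[5,3]
Step 4: ref 3 -> HIT, frames=[5,3]
Step 5: ref 5 -> HIT, frames=[5,3]
Step 6: ref 6 -> FAULT, evict 5, frames=[6,3]
At step 6: evicted page 5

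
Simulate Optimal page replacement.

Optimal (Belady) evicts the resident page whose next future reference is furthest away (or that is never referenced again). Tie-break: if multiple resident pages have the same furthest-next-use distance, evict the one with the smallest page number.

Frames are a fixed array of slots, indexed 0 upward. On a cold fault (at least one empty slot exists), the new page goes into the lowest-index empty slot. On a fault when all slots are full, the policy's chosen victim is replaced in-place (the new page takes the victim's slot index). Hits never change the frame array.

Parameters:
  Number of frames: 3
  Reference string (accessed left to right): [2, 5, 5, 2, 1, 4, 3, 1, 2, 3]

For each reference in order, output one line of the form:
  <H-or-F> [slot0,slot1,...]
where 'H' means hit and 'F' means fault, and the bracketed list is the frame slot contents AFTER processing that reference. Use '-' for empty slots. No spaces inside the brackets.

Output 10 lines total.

F [2,-,-]
F [2,5,-]
H [2,5,-]
H [2,5,-]
F [2,5,1]
F [2,4,1]
F [2,3,1]
H [2,3,1]
H [2,3,1]
H [2,3,1]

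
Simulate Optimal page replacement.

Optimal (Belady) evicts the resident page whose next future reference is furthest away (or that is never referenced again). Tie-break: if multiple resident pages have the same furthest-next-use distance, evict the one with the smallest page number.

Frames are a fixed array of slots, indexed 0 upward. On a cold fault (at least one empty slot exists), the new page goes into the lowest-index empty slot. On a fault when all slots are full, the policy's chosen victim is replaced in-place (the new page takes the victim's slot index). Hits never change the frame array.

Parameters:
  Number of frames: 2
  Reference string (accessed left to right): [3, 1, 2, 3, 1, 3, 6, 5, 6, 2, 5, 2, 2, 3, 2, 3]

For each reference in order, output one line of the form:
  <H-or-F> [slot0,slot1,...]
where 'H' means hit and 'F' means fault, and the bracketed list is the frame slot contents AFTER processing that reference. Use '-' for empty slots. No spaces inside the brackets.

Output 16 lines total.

F [3,-]
F [3,1]
F [3,2]
H [3,2]
F [3,1]
H [3,1]
F [3,6]
F [5,6]
H [5,6]
F [5,2]
H [5,2]
H [5,2]
H [5,2]
F [3,2]
H [3,2]
H [3,2]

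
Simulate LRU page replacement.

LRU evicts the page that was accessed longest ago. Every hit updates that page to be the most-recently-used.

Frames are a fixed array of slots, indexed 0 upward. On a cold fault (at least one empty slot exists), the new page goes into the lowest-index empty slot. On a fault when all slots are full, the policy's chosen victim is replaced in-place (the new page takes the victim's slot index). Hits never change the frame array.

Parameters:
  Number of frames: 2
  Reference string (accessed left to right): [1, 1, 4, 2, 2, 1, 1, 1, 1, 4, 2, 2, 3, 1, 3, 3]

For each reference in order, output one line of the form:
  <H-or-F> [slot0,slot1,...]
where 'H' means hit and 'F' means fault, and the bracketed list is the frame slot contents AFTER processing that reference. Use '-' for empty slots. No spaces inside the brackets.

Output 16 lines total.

F [1,-]
H [1,-]
F [1,4]
F [2,4]
H [2,4]
F [2,1]
H [2,1]
H [2,1]
H [2,1]
F [4,1]
F [4,2]
H [4,2]
F [3,2]
F [3,1]
H [3,1]
H [3,1]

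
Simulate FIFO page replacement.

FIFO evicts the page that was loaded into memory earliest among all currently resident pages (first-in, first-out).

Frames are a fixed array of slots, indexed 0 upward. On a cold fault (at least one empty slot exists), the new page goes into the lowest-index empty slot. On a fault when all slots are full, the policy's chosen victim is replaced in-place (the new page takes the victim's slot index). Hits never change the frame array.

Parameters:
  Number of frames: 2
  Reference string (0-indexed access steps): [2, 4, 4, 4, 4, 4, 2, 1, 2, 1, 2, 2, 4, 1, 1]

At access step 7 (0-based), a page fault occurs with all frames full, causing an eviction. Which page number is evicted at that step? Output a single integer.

Step 0: ref 2 -> FAULT, frames=[2,-]
Step 1: ref 4 -> FAULT, frames=[2,4]
Step 2: ref 4 -> HIT, frames=[2,4]
Step 3: ref 4 -> HIT, frames=[2,4]
Step 4: ref 4 -> HIT, frames=[2,4]
Step 5: ref 4 -> HIT, frames=[2,4]
Step 6: ref 2 -> HIT, frames=[2,4]
Step 7: ref 1 -> FAULT, evict 2, frames=[1,4]
At step 7: evicted page 2

Answer: 2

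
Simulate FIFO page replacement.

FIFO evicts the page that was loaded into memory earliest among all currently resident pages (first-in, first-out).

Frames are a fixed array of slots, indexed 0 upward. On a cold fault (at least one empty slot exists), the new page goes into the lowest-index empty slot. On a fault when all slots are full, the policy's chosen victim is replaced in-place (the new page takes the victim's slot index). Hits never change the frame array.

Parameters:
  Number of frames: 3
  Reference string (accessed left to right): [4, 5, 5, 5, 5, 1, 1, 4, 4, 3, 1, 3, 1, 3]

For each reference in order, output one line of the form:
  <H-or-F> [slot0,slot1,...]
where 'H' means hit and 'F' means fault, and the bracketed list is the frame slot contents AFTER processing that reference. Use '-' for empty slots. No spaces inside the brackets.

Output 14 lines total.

F [4,-,-]
F [4,5,-]
H [4,5,-]
H [4,5,-]
H [4,5,-]
F [4,5,1]
H [4,5,1]
H [4,5,1]
H [4,5,1]
F [3,5,1]
H [3,5,1]
H [3,5,1]
H [3,5,1]
H [3,5,1]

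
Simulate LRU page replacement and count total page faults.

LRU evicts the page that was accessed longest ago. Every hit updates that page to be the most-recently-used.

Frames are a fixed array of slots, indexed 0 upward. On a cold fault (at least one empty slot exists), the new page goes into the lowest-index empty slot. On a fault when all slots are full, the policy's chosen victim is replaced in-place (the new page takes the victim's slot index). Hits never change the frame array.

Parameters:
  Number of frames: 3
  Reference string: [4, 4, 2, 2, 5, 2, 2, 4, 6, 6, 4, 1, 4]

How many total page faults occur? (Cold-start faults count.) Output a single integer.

Answer: 5

Derivation:
Step 0: ref 4 → FAULT, frames=[4,-,-]
Step 1: ref 4 → HIT, frames=[4,-,-]
Step 2: ref 2 → FAULT, frames=[4,2,-]
Step 3: ref 2 → HIT, frames=[4,2,-]
Step 4: ref 5 → FAULT, frames=[4,2,5]
Step 5: ref 2 → HIT, frames=[4,2,5]
Step 6: ref 2 → HIT, frames=[4,2,5]
Step 7: ref 4 → HIT, frames=[4,2,5]
Step 8: ref 6 → FAULT (evict 5), frames=[4,2,6]
Step 9: ref 6 → HIT, frames=[4,2,6]
Step 10: ref 4 → HIT, frames=[4,2,6]
Step 11: ref 1 → FAULT (evict 2), frames=[4,1,6]
Step 12: ref 4 → HIT, frames=[4,1,6]
Total faults: 5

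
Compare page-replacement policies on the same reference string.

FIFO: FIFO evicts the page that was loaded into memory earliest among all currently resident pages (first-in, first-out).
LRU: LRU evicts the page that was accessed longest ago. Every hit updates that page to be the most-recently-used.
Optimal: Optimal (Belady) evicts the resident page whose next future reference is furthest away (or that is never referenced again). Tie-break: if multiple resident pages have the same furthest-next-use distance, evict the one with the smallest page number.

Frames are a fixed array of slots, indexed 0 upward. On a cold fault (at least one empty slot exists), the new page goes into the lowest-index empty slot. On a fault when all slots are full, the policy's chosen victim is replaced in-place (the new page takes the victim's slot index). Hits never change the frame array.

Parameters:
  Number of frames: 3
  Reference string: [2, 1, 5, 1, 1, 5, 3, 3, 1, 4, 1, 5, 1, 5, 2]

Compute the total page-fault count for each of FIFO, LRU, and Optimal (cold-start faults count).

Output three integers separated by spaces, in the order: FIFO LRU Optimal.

Answer: 8 7 6

Derivation:
--- FIFO ---
  step 0: ref 2 -> FAULT, frames=[2,-,-] (faults so far: 1)
  step 1: ref 1 -> FAULT, frames=[2,1,-] (faults so far: 2)
  step 2: ref 5 -> FAULT, frames=[2,1,5] (faults so far: 3)
  step 3: ref 1 -> HIT, frames=[2,1,5] (faults so far: 3)
  step 4: ref 1 -> HIT, frames=[2,1,5] (faults so far: 3)
  step 5: ref 5 -> HIT, frames=[2,1,5] (faults so far: 3)
  step 6: ref 3 -> FAULT, evict 2, frames=[3,1,5] (faults so far: 4)
  step 7: ref 3 -> HIT, frames=[3,1,5] (faults so far: 4)
  step 8: ref 1 -> HIT, frames=[3,1,5] (faults so far: 4)
  step 9: ref 4 -> FAULT, evict 1, frames=[3,4,5] (faults so far: 5)
  step 10: ref 1 -> FAULT, evict 5, frames=[3,4,1] (faults so far: 6)
  step 11: ref 5 -> FAULT, evict 3, frames=[5,4,1] (faults so far: 7)
  step 12: ref 1 -> HIT, frames=[5,4,1] (faults so far: 7)
  step 13: ref 5 -> HIT, frames=[5,4,1] (faults so far: 7)
  step 14: ref 2 -> FAULT, evict 4, frames=[5,2,1] (faults so far: 8)
  FIFO total faults: 8
--- LRU ---
  step 0: ref 2 -> FAULT, frames=[2,-,-] (faults so far: 1)
  step 1: ref 1 -> FAULT, frames=[2,1,-] (faults so far: 2)
  step 2: ref 5 -> FAULT, frames=[2,1,5] (faults so far: 3)
  step 3: ref 1 -> HIT, frames=[2,1,5] (faults so far: 3)
  step 4: ref 1 -> HIT, frames=[2,1,5] (faults so far: 3)
  step 5: ref 5 -> HIT, frames=[2,1,5] (faults so far: 3)
  step 6: ref 3 -> FAULT, evict 2, frames=[3,1,5] (faults so far: 4)
  step 7: ref 3 -> HIT, frames=[3,1,5] (faults so far: 4)
  step 8: ref 1 -> HIT, frames=[3,1,5] (faults so far: 4)
  step 9: ref 4 -> FAULT, evict 5, frames=[3,1,4] (faults so far: 5)
  step 10: ref 1 -> HIT, frames=[3,1,4] (faults so far: 5)
  step 11: ref 5 -> FAULT, evict 3, frames=[5,1,4] (faults so far: 6)
  step 12: ref 1 -> HIT, frames=[5,1,4] (faults so far: 6)
  step 13: ref 5 -> HIT, frames=[5,1,4] (faults so far: 6)
  step 14: ref 2 -> FAULT, evict 4, frames=[5,1,2] (faults so far: 7)
  LRU total faults: 7
--- Optimal ---
  step 0: ref 2 -> FAULT, frames=[2,-,-] (faults so far: 1)
  step 1: ref 1 -> FAULT, frames=[2,1,-] (faults so far: 2)
  step 2: ref 5 -> FAULT, frames=[2,1,5] (faults so far: 3)
  step 3: ref 1 -> HIT, frames=[2,1,5] (faults so far: 3)
  step 4: ref 1 -> HIT, frames=[2,1,5] (faults so far: 3)
  step 5: ref 5 -> HIT, frames=[2,1,5] (faults so far: 3)
  step 6: ref 3 -> FAULT, evict 2, frames=[3,1,5] (faults so far: 4)
  step 7: ref 3 -> HIT, frames=[3,1,5] (faults so far: 4)
  step 8: ref 1 -> HIT, frames=[3,1,5] (faults so far: 4)
  step 9: ref 4 -> FAULT, evict 3, frames=[4,1,5] (faults so far: 5)
  step 10: ref 1 -> HIT, frames=[4,1,5] (faults so far: 5)
  step 11: ref 5 -> HIT, frames=[4,1,5] (faults so far: 5)
  step 12: ref 1 -> HIT, frames=[4,1,5] (faults so far: 5)
  step 13: ref 5 -> HIT, frames=[4,1,5] (faults so far: 5)
  step 14: ref 2 -> FAULT, evict 1, frames=[4,2,5] (faults so far: 6)
  Optimal total faults: 6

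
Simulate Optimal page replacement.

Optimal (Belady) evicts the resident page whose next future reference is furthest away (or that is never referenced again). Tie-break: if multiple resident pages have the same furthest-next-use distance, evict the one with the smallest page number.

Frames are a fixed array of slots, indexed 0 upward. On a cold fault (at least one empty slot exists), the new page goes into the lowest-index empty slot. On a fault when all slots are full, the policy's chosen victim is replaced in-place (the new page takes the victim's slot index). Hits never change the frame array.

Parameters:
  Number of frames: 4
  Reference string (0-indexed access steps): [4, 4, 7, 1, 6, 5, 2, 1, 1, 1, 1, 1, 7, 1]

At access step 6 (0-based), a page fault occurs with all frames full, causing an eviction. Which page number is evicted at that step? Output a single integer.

Step 0: ref 4 -> FAULT, frames=[4,-,-,-]
Step 1: ref 4 -> HIT, frames=[4,-,-,-]
Step 2: ref 7 -> FAULT, frames=[4,7,-,-]
Step 3: ref 1 -> FAULT, frames=[4,7,1,-]
Step 4: ref 6 -> FAULT, frames=[4,7,1,6]
Step 5: ref 5 -> FAULT, evict 4, frames=[5,7,1,6]
Step 6: ref 2 -> FAULT, evict 5, frames=[2,7,1,6]
At step 6: evicted page 5

Answer: 5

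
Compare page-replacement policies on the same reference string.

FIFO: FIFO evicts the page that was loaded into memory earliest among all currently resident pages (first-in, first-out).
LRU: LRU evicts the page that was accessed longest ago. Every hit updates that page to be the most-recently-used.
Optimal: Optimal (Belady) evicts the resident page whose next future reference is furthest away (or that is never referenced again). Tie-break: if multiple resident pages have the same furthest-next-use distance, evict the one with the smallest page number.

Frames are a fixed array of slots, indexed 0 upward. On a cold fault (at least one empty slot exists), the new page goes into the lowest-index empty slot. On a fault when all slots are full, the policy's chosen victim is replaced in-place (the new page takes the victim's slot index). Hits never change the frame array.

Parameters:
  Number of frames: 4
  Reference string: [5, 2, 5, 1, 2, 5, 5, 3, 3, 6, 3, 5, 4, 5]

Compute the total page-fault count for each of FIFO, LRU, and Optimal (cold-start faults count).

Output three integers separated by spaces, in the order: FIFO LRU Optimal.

--- FIFO ---
  step 0: ref 5 -> FAULT, frames=[5,-,-,-] (faults so far: 1)
  step 1: ref 2 -> FAULT, frames=[5,2,-,-] (faults so far: 2)
  step 2: ref 5 -> HIT, frames=[5,2,-,-] (faults so far: 2)
  step 3: ref 1 -> FAULT, frames=[5,2,1,-] (faults so far: 3)
  step 4: ref 2 -> HIT, frames=[5,2,1,-] (faults so far: 3)
  step 5: ref 5 -> HIT, frames=[5,2,1,-] (faults so far: 3)
  step 6: ref 5 -> HIT, frames=[5,2,1,-] (faults so far: 3)
  step 7: ref 3 -> FAULT, frames=[5,2,1,3] (faults so far: 4)
  step 8: ref 3 -> HIT, frames=[5,2,1,3] (faults so far: 4)
  step 9: ref 6 -> FAULT, evict 5, frames=[6,2,1,3] (faults so far: 5)
  step 10: ref 3 -> HIT, frames=[6,2,1,3] (faults so far: 5)
  step 11: ref 5 -> FAULT, evict 2, frames=[6,5,1,3] (faults so far: 6)
  step 12: ref 4 -> FAULT, evict 1, frames=[6,5,4,3] (faults so far: 7)
  step 13: ref 5 -> HIT, frames=[6,5,4,3] (faults so far: 7)
  FIFO total faults: 7
--- LRU ---
  step 0: ref 5 -> FAULT, frames=[5,-,-,-] (faults so far: 1)
  step 1: ref 2 -> FAULT, frames=[5,2,-,-] (faults so far: 2)
  step 2: ref 5 -> HIT, frames=[5,2,-,-] (faults so far: 2)
  step 3: ref 1 -> FAULT, frames=[5,2,1,-] (faults so far: 3)
  step 4: ref 2 -> HIT, frames=[5,2,1,-] (faults so far: 3)
  step 5: ref 5 -> HIT, frames=[5,2,1,-] (faults so far: 3)
  step 6: ref 5 -> HIT, frames=[5,2,1,-] (faults so far: 3)
  step 7: ref 3 -> FAULT, frames=[5,2,1,3] (faults so far: 4)
  step 8: ref 3 -> HIT, frames=[5,2,1,3] (faults so far: 4)
  step 9: ref 6 -> FAULT, evict 1, frames=[5,2,6,3] (faults so far: 5)
  step 10: ref 3 -> HIT, frames=[5,2,6,3] (faults so far: 5)
  step 11: ref 5 -> HIT, frames=[5,2,6,3] (faults so far: 5)
  step 12: ref 4 -> FAULT, evict 2, frames=[5,4,6,3] (faults so far: 6)
  step 13: ref 5 -> HIT, frames=[5,4,6,3] (faults so far: 6)
  LRU total faults: 6
--- Optimal ---
  step 0: ref 5 -> FAULT, frames=[5,-,-,-] (faults so far: 1)
  step 1: ref 2 -> FAULT, frames=[5,2,-,-] (faults so far: 2)
  step 2: ref 5 -> HIT, frames=[5,2,-,-] (faults so far: 2)
  step 3: ref 1 -> FAULT, frames=[5,2,1,-] (faults so far: 3)
  step 4: ref 2 -> HIT, frames=[5,2,1,-] (faults so far: 3)
  step 5: ref 5 -> HIT, frames=[5,2,1,-] (faults so far: 3)
  step 6: ref 5 -> HIT, frames=[5,2,1,-] (faults so far: 3)
  step 7: ref 3 -> FAULT, frames=[5,2,1,3] (faults so far: 4)
  step 8: ref 3 -> HIT, frames=[5,2,1,3] (faults so far: 4)
  step 9: ref 6 -> FAULT, evict 1, frames=[5,2,6,3] (faults so far: 5)
  step 10: ref 3 -> HIT, frames=[5,2,6,3] (faults so far: 5)
  step 11: ref 5 -> HIT, frames=[5,2,6,3] (faults so far: 5)
  step 12: ref 4 -> FAULT, evict 2, frames=[5,4,6,3] (faults so far: 6)
  step 13: ref 5 -> HIT, frames=[5,4,6,3] (faults so far: 6)
  Optimal total faults: 6

Answer: 7 6 6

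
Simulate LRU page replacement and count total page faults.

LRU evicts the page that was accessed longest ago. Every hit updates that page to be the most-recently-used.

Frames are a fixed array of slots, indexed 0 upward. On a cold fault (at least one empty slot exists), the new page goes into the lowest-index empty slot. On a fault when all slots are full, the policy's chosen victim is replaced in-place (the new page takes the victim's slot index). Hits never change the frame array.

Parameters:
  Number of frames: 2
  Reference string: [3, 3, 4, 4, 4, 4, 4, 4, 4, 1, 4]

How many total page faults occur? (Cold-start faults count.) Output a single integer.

Step 0: ref 3 → FAULT, frames=[3,-]
Step 1: ref 3 → HIT, frames=[3,-]
Step 2: ref 4 → FAULT, frames=[3,4]
Step 3: ref 4 → HIT, frames=[3,4]
Step 4: ref 4 → HIT, frames=[3,4]
Step 5: ref 4 → HIT, frames=[3,4]
Step 6: ref 4 → HIT, frames=[3,4]
Step 7: ref 4 → HIT, frames=[3,4]
Step 8: ref 4 → HIT, frames=[3,4]
Step 9: ref 1 → FAULT (evict 3), frames=[1,4]
Step 10: ref 4 → HIT, frames=[1,4]
Total faults: 3

Answer: 3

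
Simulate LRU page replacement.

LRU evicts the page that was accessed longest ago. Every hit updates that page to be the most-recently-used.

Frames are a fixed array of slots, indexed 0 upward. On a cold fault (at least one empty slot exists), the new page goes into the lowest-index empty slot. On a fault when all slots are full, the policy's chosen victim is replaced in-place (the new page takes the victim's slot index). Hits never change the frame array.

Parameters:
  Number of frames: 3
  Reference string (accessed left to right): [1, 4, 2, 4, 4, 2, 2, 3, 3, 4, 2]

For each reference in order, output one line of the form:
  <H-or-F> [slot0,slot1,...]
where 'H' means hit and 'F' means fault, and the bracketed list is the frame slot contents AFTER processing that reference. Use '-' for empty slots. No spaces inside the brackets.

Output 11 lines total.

F [1,-,-]
F [1,4,-]
F [1,4,2]
H [1,4,2]
H [1,4,2]
H [1,4,2]
H [1,4,2]
F [3,4,2]
H [3,4,2]
H [3,4,2]
H [3,4,2]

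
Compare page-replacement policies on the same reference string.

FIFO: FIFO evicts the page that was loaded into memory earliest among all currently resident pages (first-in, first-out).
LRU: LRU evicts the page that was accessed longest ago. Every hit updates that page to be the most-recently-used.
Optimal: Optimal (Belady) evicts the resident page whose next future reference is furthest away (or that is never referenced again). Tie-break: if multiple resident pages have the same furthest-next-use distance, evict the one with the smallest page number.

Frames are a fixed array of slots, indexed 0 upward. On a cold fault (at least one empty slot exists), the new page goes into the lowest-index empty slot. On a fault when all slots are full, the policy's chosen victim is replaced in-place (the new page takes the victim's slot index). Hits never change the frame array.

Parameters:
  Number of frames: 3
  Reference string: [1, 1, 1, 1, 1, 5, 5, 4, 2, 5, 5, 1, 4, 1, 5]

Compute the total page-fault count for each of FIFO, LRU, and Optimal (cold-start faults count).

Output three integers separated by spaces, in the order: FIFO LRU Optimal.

--- FIFO ---
  step 0: ref 1 -> FAULT, frames=[1,-,-] (faults so far: 1)
  step 1: ref 1 -> HIT, frames=[1,-,-] (faults so far: 1)
  step 2: ref 1 -> HIT, frames=[1,-,-] (faults so far: 1)
  step 3: ref 1 -> HIT, frames=[1,-,-] (faults so far: 1)
  step 4: ref 1 -> HIT, frames=[1,-,-] (faults so far: 1)
  step 5: ref 5 -> FAULT, frames=[1,5,-] (faults so far: 2)
  step 6: ref 5 -> HIT, frames=[1,5,-] (faults so far: 2)
  step 7: ref 4 -> FAULT, frames=[1,5,4] (faults so far: 3)
  step 8: ref 2 -> FAULT, evict 1, frames=[2,5,4] (faults so far: 4)
  step 9: ref 5 -> HIT, frames=[2,5,4] (faults so far: 4)
  step 10: ref 5 -> HIT, frames=[2,5,4] (faults so far: 4)
  step 11: ref 1 -> FAULT, evict 5, frames=[2,1,4] (faults so far: 5)
  step 12: ref 4 -> HIT, frames=[2,1,4] (faults so far: 5)
  step 13: ref 1 -> HIT, frames=[2,1,4] (faults so far: 5)
  step 14: ref 5 -> FAULT, evict 4, frames=[2,1,5] (faults so far: 6)
  FIFO total faults: 6
--- LRU ---
  step 0: ref 1 -> FAULT, frames=[1,-,-] (faults so far: 1)
  step 1: ref 1 -> HIT, frames=[1,-,-] (faults so far: 1)
  step 2: ref 1 -> HIT, frames=[1,-,-] (faults so far: 1)
  step 3: ref 1 -> HIT, frames=[1,-,-] (faults so far: 1)
  step 4: ref 1 -> HIT, frames=[1,-,-] (faults so far: 1)
  step 5: ref 5 -> FAULT, frames=[1,5,-] (faults so far: 2)
  step 6: ref 5 -> HIT, frames=[1,5,-] (faults so far: 2)
  step 7: ref 4 -> FAULT, frames=[1,5,4] (faults so far: 3)
  step 8: ref 2 -> FAULT, evict 1, frames=[2,5,4] (faults so far: 4)
  step 9: ref 5 -> HIT, frames=[2,5,4] (faults so far: 4)
  step 10: ref 5 -> HIT, frames=[2,5,4] (faults so far: 4)
  step 11: ref 1 -> FAULT, evict 4, frames=[2,5,1] (faults so far: 5)
  step 12: ref 4 -> FAULT, evict 2, frames=[4,5,1] (faults so far: 6)
  step 13: ref 1 -> HIT, frames=[4,5,1] (faults so far: 6)
  step 14: ref 5 -> HIT, frames=[4,5,1] (faults so far: 6)
  LRU total faults: 6
--- Optimal ---
  step 0: ref 1 -> FAULT, frames=[1,-,-] (faults so far: 1)
  step 1: ref 1 -> HIT, frames=[1,-,-] (faults so far: 1)
  step 2: ref 1 -> HIT, frames=[1,-,-] (faults so far: 1)
  step 3: ref 1 -> HIT, frames=[1,-,-] (faults so far: 1)
  step 4: ref 1 -> HIT, frames=[1,-,-] (faults so far: 1)
  step 5: ref 5 -> FAULT, frames=[1,5,-] (faults so far: 2)
  step 6: ref 5 -> HIT, frames=[1,5,-] (faults so far: 2)
  step 7: ref 4 -> FAULT, frames=[1,5,4] (faults so far: 3)
  step 8: ref 2 -> FAULT, evict 4, frames=[1,5,2] (faults so far: 4)
  step 9: ref 5 -> HIT, frames=[1,5,2] (faults so far: 4)
  step 10: ref 5 -> HIT, frames=[1,5,2] (faults so far: 4)
  step 11: ref 1 -> HIT, frames=[1,5,2] (faults so far: 4)
  step 12: ref 4 -> FAULT, evict 2, frames=[1,5,4] (faults so far: 5)
  step 13: ref 1 -> HIT, frames=[1,5,4] (faults so far: 5)
  step 14: ref 5 -> HIT, frames=[1,5,4] (faults so far: 5)
  Optimal total faults: 5

Answer: 6 6 5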